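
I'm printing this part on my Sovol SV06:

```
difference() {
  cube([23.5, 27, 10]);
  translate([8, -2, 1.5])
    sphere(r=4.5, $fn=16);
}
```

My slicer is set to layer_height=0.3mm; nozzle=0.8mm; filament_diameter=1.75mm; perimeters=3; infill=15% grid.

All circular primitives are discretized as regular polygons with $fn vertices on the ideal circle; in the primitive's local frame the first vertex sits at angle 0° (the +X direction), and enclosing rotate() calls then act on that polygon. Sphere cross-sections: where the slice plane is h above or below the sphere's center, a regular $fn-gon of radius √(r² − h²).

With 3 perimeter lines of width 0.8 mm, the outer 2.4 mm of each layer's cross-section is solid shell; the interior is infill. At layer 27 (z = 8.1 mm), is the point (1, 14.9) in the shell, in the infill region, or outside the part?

At z = 8.1 mm: the cube is present — its section is the full 23.5×27 rectangle; the sphere at (8, -2) does not reach this height (|z−center|=6.600 > r=4.5); Subtracting the remaining from the first: none of the subtracted shapes is present at this height, so the 23.5×27 cube is unchanged — 1 connected region. Overall, the cross-section is a single solid region. The nearest boundary edge runs (0.00, 27.00)→(0.00, 0.00); distance from the point to it = 1.00 mm. The point is inside the cross-section, 1.00 mm from the nearest boundary — within the 2.4 mm shell band (3 × 0.8).

shell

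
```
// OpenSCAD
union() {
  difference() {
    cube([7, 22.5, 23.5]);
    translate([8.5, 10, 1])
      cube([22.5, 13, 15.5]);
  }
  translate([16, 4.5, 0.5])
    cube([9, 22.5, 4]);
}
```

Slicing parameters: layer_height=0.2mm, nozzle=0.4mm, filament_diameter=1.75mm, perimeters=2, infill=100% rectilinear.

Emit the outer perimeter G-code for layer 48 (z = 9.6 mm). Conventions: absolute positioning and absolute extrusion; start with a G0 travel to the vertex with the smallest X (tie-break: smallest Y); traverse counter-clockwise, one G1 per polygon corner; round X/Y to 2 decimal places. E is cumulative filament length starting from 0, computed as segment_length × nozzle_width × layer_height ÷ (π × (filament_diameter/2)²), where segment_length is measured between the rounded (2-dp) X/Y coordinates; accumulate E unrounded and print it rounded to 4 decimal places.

G0 X0.00 Y0.00 Z9.60
G1 X7.00 Y0.00 E0.2328
G1 X7.00 Y22.50 E0.9812
G1 X0.00 Y22.50 E1.2140
G1 X0.00 Y0.00 E1.9623

At z = 9.6 mm: the cube (footprint 7×22.5) is included at this height; the cube at (8.5, 10) is present — its section is the full 22.5×13 rectangle; Taking the first minus the rest: starting from the 7×22.5 cube, the 22.5×13 cube at (8.5, 10) misses the remaining region (no effect) — 1 connected region; the cube at (16, 4.5) does not reach this height (z outside [0.5, 4.5]); Merging all regions: only the result so far is present, so the union is just that shape — 1 connected region. The outline is a single polygon with 4 vertices. Extrusion per mm of travel: 0.4 × 0.2 / (π × 0.875²) = 0.033260. Accumulating E over each segment gives final E = 1.9623.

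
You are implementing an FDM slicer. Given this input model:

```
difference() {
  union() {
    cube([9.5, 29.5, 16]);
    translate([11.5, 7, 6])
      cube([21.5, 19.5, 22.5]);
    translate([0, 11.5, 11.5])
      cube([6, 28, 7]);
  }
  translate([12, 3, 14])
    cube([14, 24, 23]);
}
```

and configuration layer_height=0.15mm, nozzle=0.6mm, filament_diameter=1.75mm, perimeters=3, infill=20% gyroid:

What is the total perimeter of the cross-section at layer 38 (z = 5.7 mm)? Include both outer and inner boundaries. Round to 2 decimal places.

78.00 mm

At z = 5.7 mm: the cube (footprint 9.5×29.5) is included at this height (perimeter 78.00 mm); the cube at (11.5, 7) is absent (z outside [6, 28.5]); the cube at (0, 11.5) is absent (z outside [11.5, 18.5]); Combining (union): only the 9.5×29.5 cube is present, so the union is just that shape — boundary = 78.00 mm; the cube at (12, 3) is not intersected at this z (z outside [14, 37]); Taking the first minus the rest: none of the subtracted shapes is present at this height, so that combined region is unchanged — boundary = 78.00 mm. Overall, the cross-section is a single solid region. Total boundary length (outer) = 78.00 mm.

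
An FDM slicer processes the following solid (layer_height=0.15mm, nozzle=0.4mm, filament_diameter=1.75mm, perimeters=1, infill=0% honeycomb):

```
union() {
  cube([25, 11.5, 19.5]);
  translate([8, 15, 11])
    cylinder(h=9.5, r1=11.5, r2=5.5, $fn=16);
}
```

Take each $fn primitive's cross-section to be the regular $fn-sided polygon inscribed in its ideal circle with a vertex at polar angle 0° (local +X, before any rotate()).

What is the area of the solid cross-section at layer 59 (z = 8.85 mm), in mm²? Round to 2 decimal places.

At z = 8.85 mm: the cube (footprint 25×11.5) is included at this height (area 287.50 mm²); the cone at (8, 15) does not reach this height (z outside [11, 20.5]); Combining (union): only the 25×11.5 cube is present, so the union is just that shape — area = 287.50 mm². Overall, the cross-section is a single solid region. Net area = 287.50 mm².

287.50 mm²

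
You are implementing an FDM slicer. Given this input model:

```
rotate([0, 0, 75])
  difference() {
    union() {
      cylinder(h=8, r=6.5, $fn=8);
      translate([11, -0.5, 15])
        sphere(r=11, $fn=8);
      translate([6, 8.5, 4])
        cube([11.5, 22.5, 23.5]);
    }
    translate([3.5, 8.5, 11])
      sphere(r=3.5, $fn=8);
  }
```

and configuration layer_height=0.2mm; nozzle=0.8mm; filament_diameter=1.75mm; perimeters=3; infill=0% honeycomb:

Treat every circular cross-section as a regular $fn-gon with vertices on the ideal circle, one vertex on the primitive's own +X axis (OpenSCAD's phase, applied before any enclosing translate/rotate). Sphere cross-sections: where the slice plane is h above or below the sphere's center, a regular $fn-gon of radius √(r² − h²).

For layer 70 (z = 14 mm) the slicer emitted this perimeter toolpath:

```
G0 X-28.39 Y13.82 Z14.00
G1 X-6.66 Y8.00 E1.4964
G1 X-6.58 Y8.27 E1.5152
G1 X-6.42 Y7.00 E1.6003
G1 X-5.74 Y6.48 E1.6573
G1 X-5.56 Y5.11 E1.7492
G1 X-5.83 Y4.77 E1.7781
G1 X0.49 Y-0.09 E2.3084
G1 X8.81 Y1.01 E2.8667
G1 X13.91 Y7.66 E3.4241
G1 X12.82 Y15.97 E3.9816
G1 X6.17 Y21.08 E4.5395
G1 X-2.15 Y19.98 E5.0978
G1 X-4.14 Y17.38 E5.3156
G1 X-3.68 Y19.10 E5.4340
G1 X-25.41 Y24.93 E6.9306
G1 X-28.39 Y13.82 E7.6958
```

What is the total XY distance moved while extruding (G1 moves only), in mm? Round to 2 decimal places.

Sum the Euclidean lengths of each G1 segment: total = 115.69 mm.

115.69 mm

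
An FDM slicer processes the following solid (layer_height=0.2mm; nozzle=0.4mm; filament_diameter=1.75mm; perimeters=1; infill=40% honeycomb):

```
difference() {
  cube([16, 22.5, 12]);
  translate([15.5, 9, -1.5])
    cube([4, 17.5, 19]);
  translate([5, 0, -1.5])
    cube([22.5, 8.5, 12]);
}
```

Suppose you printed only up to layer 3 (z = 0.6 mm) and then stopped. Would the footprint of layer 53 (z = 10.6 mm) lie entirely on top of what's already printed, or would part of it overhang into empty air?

part overhangs

Compare the two slices. At z = 0.6: the cube (footprint 16×22.5) is included at this height (area 360.00 mm²); the cube at (15.5, 9) (footprint 4×17.5) is included at this height (area 70.00 mm²); the cube at (5, 0) is present — its section is the full 22.5×8.5 rectangle (area 191.25 mm²); After the difference (first − rest): starting from the 16×22.5 cube (360.00 mm²), the 4×17.5 cube at (15.5, 9) partially overlaps it — only the 6.75 mm² overlap (of its 70.00 mm²) is removed, clipping the outline; the 22.5×8.5 cube at (5, 0) partially overlaps it — only the 93.50 mm² overlap (of its 191.25 mm²) is removed, clipping the outline — area = 259.75 mm². At z = 10.6: the cube (footprint 16×22.5) is included at this height (area 360.00 mm²); the 4×17.5 cube at (15.5, 9) contributes its full rectangle (area 70.00 mm²); the cube at (5, 0) is not intersected at this z (z outside [-1.5, 10.5]); Subtracting the remaining from the first: starting from the 16×22.5 cube (360.00 mm²), the 4×17.5 cube at (15.5, 9) partially overlaps it — only the 6.75 mm² overlap (of its 70.00 mm²) is removed, clipping the outline — area = 353.25 mm². Checking containment: at z = 10.6 the cross-section extends beyond the z = 0.6 cross-section by about 93.50 mm².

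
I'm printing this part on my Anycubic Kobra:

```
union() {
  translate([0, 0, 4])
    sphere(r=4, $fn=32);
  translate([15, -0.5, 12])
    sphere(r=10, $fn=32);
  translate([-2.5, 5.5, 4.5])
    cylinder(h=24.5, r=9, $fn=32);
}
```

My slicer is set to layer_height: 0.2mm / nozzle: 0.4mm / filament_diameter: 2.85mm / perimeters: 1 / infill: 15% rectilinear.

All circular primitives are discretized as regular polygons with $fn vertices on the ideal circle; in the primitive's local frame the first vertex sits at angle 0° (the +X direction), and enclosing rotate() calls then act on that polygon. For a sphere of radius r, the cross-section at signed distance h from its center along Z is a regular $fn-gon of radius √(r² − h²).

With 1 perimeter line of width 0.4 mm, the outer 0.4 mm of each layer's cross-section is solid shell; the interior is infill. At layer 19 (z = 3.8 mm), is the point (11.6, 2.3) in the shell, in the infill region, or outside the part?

infill

At z = 3.8 mm: the r=4 sphere contributes a regular 32-gon of circumradius √(4²−0.2²) = 3.995; the r=10 sphere at (15, -0.5) slices to a regular 32-gon of circumradius 5.724 (√(r²−h²) with h=8.2 from center); the cylinder at (-2.5, 5.5) is absent (z outside [4.5, 29]); Combining (union): the 2 present regions are separate (no shared area or edge), so areas and boundary lengths simply add and each stays a separate island — 2 connected regions. Overall, the cross-section has 2 separate islands. The nearest boundary edge runs (10.24, 2.68)→(10.95, 3.55); distance from the point to it = 1.29 mm. (Shell/infill is judged within the island containing the point — the largest one.) The point is inside the cross-section and 1.29 mm from the nearest boundary — more than the 0.4 mm shell width (1 × 0.4), so it's in the infill interior.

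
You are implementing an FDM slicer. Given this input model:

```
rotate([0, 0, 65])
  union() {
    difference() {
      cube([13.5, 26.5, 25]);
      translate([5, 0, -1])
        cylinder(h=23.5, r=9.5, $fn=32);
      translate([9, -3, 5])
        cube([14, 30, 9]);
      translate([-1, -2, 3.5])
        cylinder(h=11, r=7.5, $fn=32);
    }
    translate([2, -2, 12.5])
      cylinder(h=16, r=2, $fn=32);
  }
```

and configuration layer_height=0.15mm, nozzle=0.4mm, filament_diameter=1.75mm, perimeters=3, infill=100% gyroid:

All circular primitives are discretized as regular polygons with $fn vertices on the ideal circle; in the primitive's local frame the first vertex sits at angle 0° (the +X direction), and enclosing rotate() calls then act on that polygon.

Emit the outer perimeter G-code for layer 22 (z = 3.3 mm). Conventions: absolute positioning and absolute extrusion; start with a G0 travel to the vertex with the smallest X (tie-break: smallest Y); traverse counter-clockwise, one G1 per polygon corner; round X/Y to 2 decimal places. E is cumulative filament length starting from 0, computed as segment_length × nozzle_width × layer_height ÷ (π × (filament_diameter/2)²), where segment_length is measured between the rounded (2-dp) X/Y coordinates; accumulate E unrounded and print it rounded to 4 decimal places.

At z = 3.3 mm: the cube is present — its section is the full 13.5×26.5 rectangle; the r=9.5 cylinder at (5, 0) contributes a regular 32-gon of circumradius 9.5; the cube at (9, -3) is not intersected at this z (z outside [5, 14]); the cylinder at (-1, -2) is not intersected at this z (z outside [3.5, 14.5]); After the difference (first − rest): starting from the 13.5×26.5 cube, the r=9.5 cylinder at (5, 0) partially overlaps it — only the 112.74 mm² overlap (of its 281.71 mm²) is removed, clipping the outline — 1 connected region; the cylinder at (2, -2) is not intersected at this z (z outside [12.5, 28.5]); Combining (union): only the result so far is present, so the union is just that shape — 1 connected region; (rotated 65° about Z; rotation is an isometry so areas/perimeters/island counts are preserved). The outline is a single polygon with 12 vertices. Extrusion per mm of travel: 0.4 × 0.15 / (π × 0.875²) = 0.024945. Accumulating E over each segment gives final E = 1.7501.

G0 X-24.02 Y11.20 Z3.30
G1 X-7.29 Y3.40 E0.4605
G1 X-7.38 Y4.95 E0.4992
G1 X-7.11 Y6.79 E0.5456
G1 X-6.50 Y8.55 E0.5920
G1 X-5.55 Y10.15 E0.6385
G1 X-4.31 Y11.54 E0.6849
G1 X-2.82 Y12.65 E0.7313
G1 X-1.14 Y13.46 E0.7778
G1 X0.67 Y13.92 E0.8244
G1 X1.94 Y13.99 E0.8561
G1 X-18.31 Y23.43 E1.4134
G1 X-24.02 Y11.20 E1.7501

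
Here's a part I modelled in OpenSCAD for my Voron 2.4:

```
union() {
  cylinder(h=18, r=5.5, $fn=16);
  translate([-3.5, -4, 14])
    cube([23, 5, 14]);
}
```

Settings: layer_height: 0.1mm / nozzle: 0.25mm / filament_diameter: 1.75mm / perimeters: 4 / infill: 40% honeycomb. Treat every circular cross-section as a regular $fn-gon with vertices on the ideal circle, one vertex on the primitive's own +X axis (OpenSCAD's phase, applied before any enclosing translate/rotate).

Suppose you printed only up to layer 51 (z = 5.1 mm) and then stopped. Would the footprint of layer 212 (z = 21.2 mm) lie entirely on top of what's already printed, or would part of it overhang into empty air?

part overhangs

Compare the two slices. At z = 5.1: the r=5.5 cylinder gives a regular 16-gon of circumradius 5.5 (constant along its height) (area = (16/2)·5.500²·sin(360°/16) = 92.61 mm²); the cube at (-3.5, -4) is absent (z outside [14, 28]); Combining (union): only the r=5.5 cylinder is present, so the union is just that shape — area = 92.61 mm². At z = 21.2: the cylinder is not intersected at this z (z outside [0, 18]); the 23×5 cube at (-3.5, -4) contributes its full rectangle (area 115.00 mm²); Merging all regions: only the 23×5 cube at (-3.5, -4) is present, so the union is just that shape — area = 115.00 mm². Checking containment: at z = 21.2 the cross-section extends beyond the z = 5.1 cross-section by about 72.54 mm².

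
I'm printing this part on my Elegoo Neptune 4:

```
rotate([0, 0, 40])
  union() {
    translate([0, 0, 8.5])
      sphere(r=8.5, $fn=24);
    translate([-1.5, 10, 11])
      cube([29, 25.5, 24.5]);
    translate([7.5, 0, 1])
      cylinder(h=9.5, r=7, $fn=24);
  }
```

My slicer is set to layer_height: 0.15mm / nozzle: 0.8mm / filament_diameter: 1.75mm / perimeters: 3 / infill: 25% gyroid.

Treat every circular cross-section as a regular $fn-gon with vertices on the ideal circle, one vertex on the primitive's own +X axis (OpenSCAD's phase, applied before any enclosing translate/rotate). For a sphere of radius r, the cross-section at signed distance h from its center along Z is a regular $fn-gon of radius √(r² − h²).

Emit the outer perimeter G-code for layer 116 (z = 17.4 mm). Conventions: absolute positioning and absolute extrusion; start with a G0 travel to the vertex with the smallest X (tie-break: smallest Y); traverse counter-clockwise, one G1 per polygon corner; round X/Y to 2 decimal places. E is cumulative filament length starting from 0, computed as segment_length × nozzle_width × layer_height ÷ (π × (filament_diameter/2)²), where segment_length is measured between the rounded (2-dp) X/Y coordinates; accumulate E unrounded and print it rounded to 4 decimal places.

G0 X-23.97 Y26.23 Z17.40
G1 X-7.58 Y6.70 E1.2720
G1 X14.64 Y25.34 E2.7190
G1 X-1.75 Y44.87 E3.9910
G1 X-23.97 Y26.23 E5.4380

At z = 17.4 mm: the sphere is not intersected at this z (|z−center|=8.900 > r=8.5); the 29×25.5 cube at (-1.5, 10) contributes its full rectangle; the cylinder at (7.5, 0) does not reach this height (z outside [1, 10.5]); Merging all regions: only the 29×25.5 cube at (-1.5, 10) is present, so the union is just that shape — 1 connected region; (rotated 40° about Z; rotation is an isometry so areas/perimeters/island counts are preserved). The outline is a single polygon with 4 vertices. Extrusion per mm of travel: 0.8 × 0.15 / (π × 0.875²) = 0.049890. Accumulating E over each segment gives final E = 5.4380.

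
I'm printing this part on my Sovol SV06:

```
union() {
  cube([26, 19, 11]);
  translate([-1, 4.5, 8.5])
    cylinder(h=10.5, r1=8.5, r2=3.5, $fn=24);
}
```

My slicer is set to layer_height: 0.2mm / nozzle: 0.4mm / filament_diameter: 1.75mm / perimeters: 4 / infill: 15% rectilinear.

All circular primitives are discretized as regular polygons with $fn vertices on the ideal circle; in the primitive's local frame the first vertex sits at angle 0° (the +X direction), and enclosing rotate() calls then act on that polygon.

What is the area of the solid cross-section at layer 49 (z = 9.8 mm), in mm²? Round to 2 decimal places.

617.77 mm²

At z = 9.8 mm: the cube (footprint 26×19) is included at this height (area 494.00 mm²); the cone at (-1, 4.5): at t=0.124 of its height the radius interpolates to r₁+(r₂−r₁)t = 7.881, giving a regular 24-gon of that circumradius (area = (24/2)·7.881²·sin(360°/24) = 192.90 mm²); Combining (union): the regions partially overlap — summed areas 686.90 mm² minus the doubly-counted overlap 69.13 mm² gives 617.77 mm² — area = 617.77 mm². Overall, the cross-section is a single solid region. Net area = 617.77 mm².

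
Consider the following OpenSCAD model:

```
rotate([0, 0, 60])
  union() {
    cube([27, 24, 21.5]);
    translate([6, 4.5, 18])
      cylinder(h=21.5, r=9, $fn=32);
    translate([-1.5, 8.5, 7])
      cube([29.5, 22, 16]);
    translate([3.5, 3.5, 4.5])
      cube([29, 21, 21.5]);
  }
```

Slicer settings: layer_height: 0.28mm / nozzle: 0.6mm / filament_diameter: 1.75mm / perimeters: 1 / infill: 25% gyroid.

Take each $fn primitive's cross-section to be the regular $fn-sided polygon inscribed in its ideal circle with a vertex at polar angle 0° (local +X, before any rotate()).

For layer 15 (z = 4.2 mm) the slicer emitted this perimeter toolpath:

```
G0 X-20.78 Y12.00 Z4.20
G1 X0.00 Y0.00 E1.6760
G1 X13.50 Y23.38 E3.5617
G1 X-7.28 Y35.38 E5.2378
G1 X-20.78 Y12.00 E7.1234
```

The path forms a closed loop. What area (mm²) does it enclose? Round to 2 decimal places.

647.84 mm²

Apply the shoelace formula to the sequence of (X, Y) vertices; enclosed area = 647.84 mm².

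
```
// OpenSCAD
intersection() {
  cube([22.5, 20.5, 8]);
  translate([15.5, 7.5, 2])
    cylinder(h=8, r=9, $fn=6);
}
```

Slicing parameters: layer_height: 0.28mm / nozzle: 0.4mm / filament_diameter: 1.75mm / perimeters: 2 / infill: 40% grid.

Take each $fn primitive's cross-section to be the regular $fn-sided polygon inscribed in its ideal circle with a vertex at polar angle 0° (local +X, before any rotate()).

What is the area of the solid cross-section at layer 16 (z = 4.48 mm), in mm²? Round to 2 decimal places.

At z = 4.48 mm: the 22.5×20.5 cube contributes its full rectangle (area 461.25 mm²); the r=9 cylinder at (15.5, 7.5) gives a regular 6-gon of circumradius 9 (constant along its height) (area = (6/2)·9.000²·sin(360°/6) = 210.44 mm²); After intersecting: the r=9 cylinder at (15.5, 7.5) partially overlaps the 22.5×20.5 cube; clipping to the common part keeps 200.82 mm² — area = 200.82 mm². Overall, the cross-section is a single solid region. Net area = 200.82 mm².

200.82 mm²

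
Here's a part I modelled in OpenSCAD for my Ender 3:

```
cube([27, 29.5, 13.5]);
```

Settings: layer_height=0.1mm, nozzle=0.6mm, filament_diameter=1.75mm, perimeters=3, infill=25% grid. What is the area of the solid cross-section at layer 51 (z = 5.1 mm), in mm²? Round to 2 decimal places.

At z = 5.1 mm: the 27×29.5 cube contributes its full rectangle (area 796.50 mm²). Overall, the cross-section is a single solid region. Net area = 796.50 mm².

796.50 mm²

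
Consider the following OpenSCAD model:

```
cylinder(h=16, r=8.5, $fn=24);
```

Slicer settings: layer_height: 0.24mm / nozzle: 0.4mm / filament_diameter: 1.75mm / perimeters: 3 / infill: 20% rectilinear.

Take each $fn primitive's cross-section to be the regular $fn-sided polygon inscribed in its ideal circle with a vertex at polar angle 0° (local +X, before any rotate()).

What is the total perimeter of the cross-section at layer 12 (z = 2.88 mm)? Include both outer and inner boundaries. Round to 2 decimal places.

53.25 mm

At z = 2.88 mm: the cylinder: section is a regular 24-gon, circumradius r=8.5 (perimeter = 2·24·8.500·sin(180°/24) = 53.25 mm). Overall, the cross-section is a single solid region. Total boundary length (outer) = 53.25 mm.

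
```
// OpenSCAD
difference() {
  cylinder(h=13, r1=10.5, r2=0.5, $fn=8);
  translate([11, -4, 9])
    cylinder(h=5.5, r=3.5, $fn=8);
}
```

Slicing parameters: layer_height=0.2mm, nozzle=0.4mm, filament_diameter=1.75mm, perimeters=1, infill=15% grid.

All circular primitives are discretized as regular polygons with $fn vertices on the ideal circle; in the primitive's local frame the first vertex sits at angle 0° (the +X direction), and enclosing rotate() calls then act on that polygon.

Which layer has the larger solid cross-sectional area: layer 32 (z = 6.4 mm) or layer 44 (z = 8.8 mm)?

layer 32 (z = 6.4 mm)

Layer 32 (z = 6.4): the cone (r1=10.5→r2=0.5) has section circumradius 5.577 here — a regular 8-gon (area = (8/2)·5.577²·sin(360°/8) = 87.97 mm²); the cylinder at (11, -4) is not intersected at this z (z outside [9, 14.5]); Subtracting the remaining from the first: none of the subtracted shapes is present at this height, so the cone is unchanged — area = 87.97 mm². So its area = 87.97 mm². Layer 44 (z = 8.8): the cone: at t=0.677 of its height the radius interpolates to r₁+(r₂−r₁)t = 3.731, giving a regular 8-gon of that circumradius (area = (8/2)·3.731²·sin(360°/8) = 39.37 mm²); the cylinder at (11, -4) is not intersected at this z (z outside [9, 14.5]); Taking the first minus the rest: none of the subtracted shapes is present at this height, so the cone is unchanged — area = 39.37 mm². So its area = 39.37 mm². Layer 32 is larger (87.97 vs 39.37 mm²).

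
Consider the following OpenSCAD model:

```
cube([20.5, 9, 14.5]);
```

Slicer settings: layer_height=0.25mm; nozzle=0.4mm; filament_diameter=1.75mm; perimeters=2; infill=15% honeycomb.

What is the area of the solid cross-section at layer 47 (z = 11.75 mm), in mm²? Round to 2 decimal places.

At z = 11.75 mm: the cube (footprint 20.5×9) is included at this height (area 184.50 mm²). Overall, the cross-section is a single solid region. Net area = 184.50 mm².

184.50 mm²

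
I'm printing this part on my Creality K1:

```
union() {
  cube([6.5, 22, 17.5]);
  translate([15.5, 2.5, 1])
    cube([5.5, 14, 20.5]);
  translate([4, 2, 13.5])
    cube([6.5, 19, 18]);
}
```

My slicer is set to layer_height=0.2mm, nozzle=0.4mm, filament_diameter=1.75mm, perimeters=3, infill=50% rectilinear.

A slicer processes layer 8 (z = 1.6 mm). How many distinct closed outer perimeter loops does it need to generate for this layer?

2

At z = 1.6 mm: the cube (footprint 6.5×22) is included at this height; the 5.5×14 cube at (15.5, 2.5) contributes its full rectangle; the cube at (4, 2) does not reach this height (z outside [13.5, 31.5]); Combining (union): the 2 present regions are separate (no shared area or edge), so areas and boundary lengths simply add and each stays a separate island — 2 connected regions. The result has 2 disconnected regions.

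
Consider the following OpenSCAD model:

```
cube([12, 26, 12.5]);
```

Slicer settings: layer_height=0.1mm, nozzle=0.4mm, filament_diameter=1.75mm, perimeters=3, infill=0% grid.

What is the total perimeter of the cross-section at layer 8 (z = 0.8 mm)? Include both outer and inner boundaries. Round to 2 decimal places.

76.00 mm

At z = 0.8 mm: the cube (footprint 12×26) is included at this height (perimeter 76.00 mm). Overall, the cross-section is a single solid region. Total boundary length (outer) = 76.00 mm.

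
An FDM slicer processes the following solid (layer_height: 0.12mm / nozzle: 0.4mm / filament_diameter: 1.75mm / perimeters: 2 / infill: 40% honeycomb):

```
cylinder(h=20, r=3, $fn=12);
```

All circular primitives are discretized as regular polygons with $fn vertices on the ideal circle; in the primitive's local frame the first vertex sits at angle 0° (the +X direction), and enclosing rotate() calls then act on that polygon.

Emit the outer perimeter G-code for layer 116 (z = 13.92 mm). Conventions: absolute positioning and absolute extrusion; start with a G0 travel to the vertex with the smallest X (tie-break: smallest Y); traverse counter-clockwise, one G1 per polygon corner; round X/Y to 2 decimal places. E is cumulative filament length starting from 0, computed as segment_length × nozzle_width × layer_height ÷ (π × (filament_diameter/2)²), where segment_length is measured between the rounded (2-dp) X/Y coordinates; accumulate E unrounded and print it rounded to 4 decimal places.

G0 X-3.00 Y0.00 Z13.92
G1 X-2.60 Y-1.50 E0.0310
G1 X-1.50 Y-2.60 E0.0620
G1 X0.00 Y-3.00 E0.0930
G1 X1.50 Y-2.60 E0.1240
G1 X2.60 Y-1.50 E0.1550
G1 X3.00 Y0.00 E0.1860
G1 X2.60 Y1.50 E0.2170
G1 X1.50 Y2.60 E0.2480
G1 X0.00 Y3.00 E0.2790
G1 X-1.50 Y2.60 E0.3100
G1 X-2.60 Y1.50 E0.3410
G1 X-3.00 Y0.00 E0.3720

At z = 13.92 mm: the r=3 cylinder contributes a regular 12-gon of circumradius 3. The outline is a single polygon with 12 vertices. Extrusion per mm of travel: 0.4 × 0.12 / (π × 0.875²) = 0.019956. Accumulating E over each segment gives final E = 0.3720.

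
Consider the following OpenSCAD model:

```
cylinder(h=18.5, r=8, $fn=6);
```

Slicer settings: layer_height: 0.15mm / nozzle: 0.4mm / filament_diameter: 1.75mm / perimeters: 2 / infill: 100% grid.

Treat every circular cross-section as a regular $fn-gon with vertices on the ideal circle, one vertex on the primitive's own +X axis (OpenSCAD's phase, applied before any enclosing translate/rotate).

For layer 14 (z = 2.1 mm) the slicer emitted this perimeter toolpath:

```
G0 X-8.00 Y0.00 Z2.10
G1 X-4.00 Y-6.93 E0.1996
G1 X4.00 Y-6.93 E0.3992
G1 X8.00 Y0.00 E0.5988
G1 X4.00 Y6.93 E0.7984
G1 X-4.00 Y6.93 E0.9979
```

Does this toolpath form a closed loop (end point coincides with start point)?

Start point (G0): (-8.00, 0.00). End point (last G1): the path does not return to the start — open.

no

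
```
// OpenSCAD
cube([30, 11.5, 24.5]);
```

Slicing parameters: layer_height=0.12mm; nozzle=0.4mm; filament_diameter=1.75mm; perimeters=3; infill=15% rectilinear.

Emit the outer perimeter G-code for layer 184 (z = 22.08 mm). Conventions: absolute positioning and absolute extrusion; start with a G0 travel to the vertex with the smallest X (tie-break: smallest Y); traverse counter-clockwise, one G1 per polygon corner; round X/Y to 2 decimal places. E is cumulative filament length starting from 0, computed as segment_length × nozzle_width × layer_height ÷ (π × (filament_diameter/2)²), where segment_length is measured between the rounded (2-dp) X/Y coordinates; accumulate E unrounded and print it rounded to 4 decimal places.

At z = 22.08 mm: the 30×11.5 cube contributes its full rectangle. The outline is a single polygon with 4 vertices. Extrusion per mm of travel: 0.4 × 0.12 / (π × 0.875²) = 0.019956. Accumulating E over each segment gives final E = 1.6564.

G0 X0.00 Y0.00 Z22.08
G1 X30.00 Y0.00 E0.5987
G1 X30.00 Y11.50 E0.8282
G1 X0.00 Y11.50 E1.4269
G1 X0.00 Y0.00 E1.6564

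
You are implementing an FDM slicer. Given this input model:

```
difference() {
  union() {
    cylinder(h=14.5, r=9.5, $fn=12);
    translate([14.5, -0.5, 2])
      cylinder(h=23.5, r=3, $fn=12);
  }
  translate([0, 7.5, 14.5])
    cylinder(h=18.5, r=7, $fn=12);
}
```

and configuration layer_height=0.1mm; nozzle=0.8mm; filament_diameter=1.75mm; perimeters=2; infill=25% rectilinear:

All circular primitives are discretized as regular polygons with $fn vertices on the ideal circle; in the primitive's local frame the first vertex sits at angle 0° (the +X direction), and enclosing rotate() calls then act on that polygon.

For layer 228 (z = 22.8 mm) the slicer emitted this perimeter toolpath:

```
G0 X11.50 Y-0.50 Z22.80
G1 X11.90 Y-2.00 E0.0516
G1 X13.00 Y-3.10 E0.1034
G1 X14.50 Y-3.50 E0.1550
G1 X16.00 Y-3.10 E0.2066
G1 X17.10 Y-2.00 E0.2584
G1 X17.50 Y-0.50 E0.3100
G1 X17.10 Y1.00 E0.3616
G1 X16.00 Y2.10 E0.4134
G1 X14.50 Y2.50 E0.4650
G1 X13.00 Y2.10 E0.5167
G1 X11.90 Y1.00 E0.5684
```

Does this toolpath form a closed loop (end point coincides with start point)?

Start point (G0): (11.50, -0.50). End point (last G1): the path does not return to the start — open.

no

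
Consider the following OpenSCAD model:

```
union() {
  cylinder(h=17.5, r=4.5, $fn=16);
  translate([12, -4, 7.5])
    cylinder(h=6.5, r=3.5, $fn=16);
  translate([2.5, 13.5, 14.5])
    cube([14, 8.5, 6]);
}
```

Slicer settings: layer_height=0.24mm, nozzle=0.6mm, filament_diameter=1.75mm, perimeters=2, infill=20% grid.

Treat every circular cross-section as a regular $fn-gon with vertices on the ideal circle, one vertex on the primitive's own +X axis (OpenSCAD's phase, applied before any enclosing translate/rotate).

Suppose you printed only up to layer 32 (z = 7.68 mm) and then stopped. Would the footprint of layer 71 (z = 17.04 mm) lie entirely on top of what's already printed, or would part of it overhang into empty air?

part overhangs

Compare the two slices. At z = 7.68: the r=4.5 cylinder gives a regular 16-gon of circumradius 4.5 (constant along its height) (area = (16/2)·4.500²·sin(360°/16) = 61.99 mm²); the r=3.5 cylinder at (12, -4) contributes a regular 16-gon of circumradius 3.5 (area = (16/2)·3.500²·sin(360°/16) = 37.50 mm²); the cube at (2.5, 13.5) is absent (z outside [14.5, 20.5]); Merging all regions: the 2 present regions are separate (no shared area or edge), so areas and boundary lengths simply add and each stays a separate island — area = 99.50 mm². At z = 17.04: the cylinder: section is a regular 16-gon, circumradius r=4.5 (area = (16/2)·4.500²·sin(360°/16) = 61.99 mm²); the cylinder at (12, -4) is absent (z outside [7.5, 14]); the 14×8.5 cube at (2.5, 13.5) contributes its full rectangle (area 119.00 mm²); Merging all regions: the 2 present regions are separate (no shared area or edge), so areas and boundary lengths simply add and each stays a separate island — area = 180.99 mm². Checking containment: at z = 17.04 the cross-section extends beyond the z = 7.68 cross-section by about 119.00 mm².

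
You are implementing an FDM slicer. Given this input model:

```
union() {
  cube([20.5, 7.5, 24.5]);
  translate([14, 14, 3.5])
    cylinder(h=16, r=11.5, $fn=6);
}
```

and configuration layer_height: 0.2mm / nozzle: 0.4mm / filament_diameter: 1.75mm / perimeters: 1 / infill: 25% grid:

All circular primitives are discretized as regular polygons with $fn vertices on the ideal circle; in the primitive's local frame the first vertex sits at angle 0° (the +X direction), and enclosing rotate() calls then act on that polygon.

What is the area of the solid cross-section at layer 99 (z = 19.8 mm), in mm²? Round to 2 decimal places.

153.75 mm²

At z = 19.8 mm: the cube is present — its section is the full 20.5×7.5 rectangle (area 153.75 mm²); the cylinder at (14, 14) is not intersected at this z (z outside [3.5, 19.5]); Taking the union: only the 20.5×7.5 cube is present, so the union is just that shape — area = 153.75 mm². Overall, the cross-section is a single solid region. Net area = 153.75 mm².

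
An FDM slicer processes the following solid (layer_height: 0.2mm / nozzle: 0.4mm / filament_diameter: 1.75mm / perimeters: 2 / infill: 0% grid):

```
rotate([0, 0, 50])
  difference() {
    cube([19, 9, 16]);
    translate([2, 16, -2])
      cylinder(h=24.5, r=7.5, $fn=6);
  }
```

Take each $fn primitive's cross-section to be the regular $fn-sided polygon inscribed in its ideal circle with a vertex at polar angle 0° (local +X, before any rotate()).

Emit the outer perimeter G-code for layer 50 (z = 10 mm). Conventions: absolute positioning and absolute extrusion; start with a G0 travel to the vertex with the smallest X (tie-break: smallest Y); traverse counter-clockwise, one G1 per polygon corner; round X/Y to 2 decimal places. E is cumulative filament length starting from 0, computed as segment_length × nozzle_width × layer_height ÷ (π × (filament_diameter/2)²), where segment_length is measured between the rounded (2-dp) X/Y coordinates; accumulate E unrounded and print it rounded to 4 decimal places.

G0 X-6.89 Y5.79 Z10.00
G1 X0.00 Y0.00 E0.2993
G1 X12.21 Y14.55 E0.9311
G1 X5.32 Y20.34 E1.2304
G1 X-6.89 Y5.79 E1.8622

At z = 10 mm: the cube (footprint 19×9) is included at this height; the r=7.5 cylinder at (2, 16) contributes a regular 6-gon of circumradius 7.5; After the difference (first − rest): starting from the 19×9 cube, the r=7.5 cylinder at (2, 16) misses the remaining region (no effect) — 1 connected region; (rotated 50° about Z; rotation is an isometry so areas/perimeters/island counts are preserved). The outline is a single polygon with 4 vertices. Extrusion per mm of travel: 0.4 × 0.2 / (π × 0.875²) = 0.033260. Accumulating E over each segment gives final E = 1.8622.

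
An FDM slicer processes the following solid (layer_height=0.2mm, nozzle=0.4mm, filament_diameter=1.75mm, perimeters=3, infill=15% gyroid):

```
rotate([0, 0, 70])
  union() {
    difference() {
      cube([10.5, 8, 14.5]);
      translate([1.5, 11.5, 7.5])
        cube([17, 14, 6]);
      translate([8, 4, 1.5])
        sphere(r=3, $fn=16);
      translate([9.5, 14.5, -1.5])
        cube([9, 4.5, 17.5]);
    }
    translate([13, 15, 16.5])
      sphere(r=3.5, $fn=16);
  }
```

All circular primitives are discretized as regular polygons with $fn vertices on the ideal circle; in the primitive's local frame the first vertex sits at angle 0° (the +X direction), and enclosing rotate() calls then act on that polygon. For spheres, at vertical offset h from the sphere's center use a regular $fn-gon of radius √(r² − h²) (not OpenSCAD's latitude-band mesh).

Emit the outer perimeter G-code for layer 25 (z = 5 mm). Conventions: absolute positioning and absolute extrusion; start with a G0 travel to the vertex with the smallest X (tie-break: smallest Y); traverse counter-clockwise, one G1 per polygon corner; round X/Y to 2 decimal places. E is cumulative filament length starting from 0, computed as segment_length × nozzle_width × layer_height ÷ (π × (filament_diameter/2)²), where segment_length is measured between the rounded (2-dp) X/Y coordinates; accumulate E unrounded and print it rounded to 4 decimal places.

At z = 5 mm: the 10.5×8 cube contributes its full rectangle; the cube at (1.5, 11.5) is not intersected at this z (z outside [7.5, 13.5]); the sphere at (8, 4) does not reach this height (|z−center|=3.500 > r=3); the cube at (9.5, 14.5) (footprint 9×4.5) is included at this height; Taking the first minus the rest: starting from the 10.5×8 cube, the 9×4.5 cube at (9.5, 14.5) misses the remaining region (no effect) — 1 connected region; the sphere at (13, 15) is absent (|z−center|=11.500 > r=3.5); Merging all regions: only that combined region is present, so the union is just that shape — 1 connected region; (whole slice rotated 70° about Z — lengths, areas and connectivity unchanged). The outline is a single polygon with 4 vertices. Extrusion per mm of travel: 0.4 × 0.2 / (π × 0.875²) = 0.033260. Accumulating E over each segment gives final E = 1.2306.

G0 X-7.52 Y2.74 Z5.00
G1 X0.00 Y0.00 E0.2662
G1 X3.59 Y9.87 E0.6155
G1 X-3.93 Y12.60 E0.8816
G1 X-7.52 Y2.74 E1.2306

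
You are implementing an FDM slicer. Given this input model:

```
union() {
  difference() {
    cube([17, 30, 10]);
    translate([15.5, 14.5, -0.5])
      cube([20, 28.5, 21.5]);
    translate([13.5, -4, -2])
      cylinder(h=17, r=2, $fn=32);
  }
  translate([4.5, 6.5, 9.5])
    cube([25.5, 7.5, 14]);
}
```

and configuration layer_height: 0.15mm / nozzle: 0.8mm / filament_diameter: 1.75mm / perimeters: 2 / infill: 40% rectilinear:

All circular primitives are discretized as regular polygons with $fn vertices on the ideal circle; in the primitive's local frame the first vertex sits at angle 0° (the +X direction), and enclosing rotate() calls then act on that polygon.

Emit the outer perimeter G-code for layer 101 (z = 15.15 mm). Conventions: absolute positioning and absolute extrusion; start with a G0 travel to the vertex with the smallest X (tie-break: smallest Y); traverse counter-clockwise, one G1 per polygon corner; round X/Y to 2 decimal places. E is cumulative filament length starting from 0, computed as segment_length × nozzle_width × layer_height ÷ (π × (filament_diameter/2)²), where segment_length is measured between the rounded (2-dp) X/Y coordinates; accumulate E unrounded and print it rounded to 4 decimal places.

G0 X4.50 Y6.50 Z15.15
G1 X30.00 Y6.50 E1.2722
G1 X30.00 Y14.00 E1.6464
G1 X4.50 Y14.00 E2.9186
G1 X4.50 Y6.50 E3.2928

At z = 15.15 mm: the cube is not intersected at this z (z outside [0, 10]); the 20×28.5 cube at (15.5, 14.5) contributes its full rectangle; the cylinder at (13.5, -4) does not reach this height (z outside [-2, 15]); Taking the first minus the rest: the first operand is absent here, so nothing remains; the 25.5×7.5 cube at (4.5, 6.5) contributes its full rectangle; Taking the union: only the 25.5×7.5 cube at (4.5, 6.5) is present, so the union is just that shape — 1 connected region. The outline is a single polygon with 4 vertices. Extrusion per mm of travel: 0.8 × 0.15 / (π × 0.875²) = 0.049890. Accumulating E over each segment gives final E = 3.2928.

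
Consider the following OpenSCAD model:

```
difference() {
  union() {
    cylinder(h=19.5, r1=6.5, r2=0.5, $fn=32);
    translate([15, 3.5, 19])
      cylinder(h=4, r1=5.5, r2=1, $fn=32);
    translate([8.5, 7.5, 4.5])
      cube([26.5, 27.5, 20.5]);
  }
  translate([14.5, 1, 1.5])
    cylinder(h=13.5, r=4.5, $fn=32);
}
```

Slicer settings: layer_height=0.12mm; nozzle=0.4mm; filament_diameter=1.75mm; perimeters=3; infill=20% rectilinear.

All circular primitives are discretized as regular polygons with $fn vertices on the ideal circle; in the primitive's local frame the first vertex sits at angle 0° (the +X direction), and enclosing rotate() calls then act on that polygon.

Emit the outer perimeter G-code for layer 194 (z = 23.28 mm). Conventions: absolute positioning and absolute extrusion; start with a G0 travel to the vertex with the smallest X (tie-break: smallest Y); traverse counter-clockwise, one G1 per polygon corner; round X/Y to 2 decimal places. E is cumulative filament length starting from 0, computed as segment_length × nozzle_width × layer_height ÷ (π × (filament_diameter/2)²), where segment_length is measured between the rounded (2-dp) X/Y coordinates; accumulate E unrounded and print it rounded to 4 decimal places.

G0 X8.50 Y7.50 Z23.28
G1 X35.00 Y7.50 E0.5288
G1 X35.00 Y35.00 E1.0776
G1 X8.50 Y35.00 E1.6065
G1 X8.50 Y7.50 E2.1553

At z = 23.28 mm: the cone is absent (z outside [0, 19.5]); the cone at (15, 3.5) is not intersected at this z (z outside [19, 23]); the cube at (8.5, 7.5) (footprint 26.5×27.5) is included at this height; Taking the union: only the 26.5×27.5 cube at (8.5, 7.5) is present, so the union is just that shape — 1 connected region; the cylinder at (14.5, 1) is not intersected at this z (z outside [1.5, 15]); After the difference (first − rest): none of the subtracted shapes is present at this height, so that combined region is unchanged — 1 connected region. The outline is a single polygon with 4 vertices. Extrusion per mm of travel: 0.4 × 0.12 / (π × 0.875²) = 0.019956. Accumulating E over each segment gives final E = 2.1553.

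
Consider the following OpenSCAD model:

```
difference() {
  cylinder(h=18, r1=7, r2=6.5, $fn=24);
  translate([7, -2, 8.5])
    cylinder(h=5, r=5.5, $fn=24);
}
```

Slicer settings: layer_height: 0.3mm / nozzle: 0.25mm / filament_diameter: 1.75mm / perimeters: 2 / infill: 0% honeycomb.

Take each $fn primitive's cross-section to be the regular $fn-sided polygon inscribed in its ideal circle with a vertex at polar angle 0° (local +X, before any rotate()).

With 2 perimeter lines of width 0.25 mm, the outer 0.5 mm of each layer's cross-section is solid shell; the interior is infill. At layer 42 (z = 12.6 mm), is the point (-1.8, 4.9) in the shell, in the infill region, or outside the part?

infill

At z = 12.6 mm: the cone: at t=0.700 of its height the radius interpolates to r₁+(r₂−r₁)t = 6.650, giving a regular 24-gon of that circumradius; the r=5.5 cylinder at (7, -2) contributes a regular 24-gon of circumradius 5.5; After the difference (first − rest): starting from the cone, the r=5.5 cylinder at (7, -2) partially overlaps it — only the 32.08 mm² overlap (of its 93.95 mm²) is removed, clipping the outline — 1 connected region. Overall, the cross-section is a single solid region. The nearest boundary edge runs (-3.32, 5.76)→(-1.72, 6.42); distance from the point to it = 1.38 mm. The point is inside the cross-section and 1.38 mm from the nearest boundary — more than the 0.5 mm shell width (2 × 0.25), so it's in the infill interior.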